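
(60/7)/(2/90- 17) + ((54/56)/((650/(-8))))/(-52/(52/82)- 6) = -19299843/38238200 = -0.50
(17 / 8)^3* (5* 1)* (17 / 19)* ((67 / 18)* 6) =27979535 / 29184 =958.73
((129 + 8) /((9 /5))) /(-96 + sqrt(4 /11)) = -60280 /76029 - 685 * sqrt(11) /456174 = -0.80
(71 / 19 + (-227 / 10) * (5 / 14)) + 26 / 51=-104743 / 27132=-3.86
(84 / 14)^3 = 216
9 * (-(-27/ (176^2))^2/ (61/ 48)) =-19683/ 3658141696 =-0.00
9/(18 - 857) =-9/839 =-0.01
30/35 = 6/7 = 0.86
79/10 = 7.90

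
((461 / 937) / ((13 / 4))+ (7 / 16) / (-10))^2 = 44004711529 / 3798445081600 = 0.01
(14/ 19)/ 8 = 7/ 76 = 0.09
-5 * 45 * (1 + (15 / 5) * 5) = -3600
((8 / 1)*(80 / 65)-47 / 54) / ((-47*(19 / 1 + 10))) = -6301 / 956826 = -0.01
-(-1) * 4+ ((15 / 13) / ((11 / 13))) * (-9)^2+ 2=1281 / 11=116.45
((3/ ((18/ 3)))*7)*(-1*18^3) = -20412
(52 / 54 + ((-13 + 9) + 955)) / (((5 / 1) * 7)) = 25703 / 945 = 27.20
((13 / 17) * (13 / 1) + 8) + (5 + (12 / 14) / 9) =8224 / 357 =23.04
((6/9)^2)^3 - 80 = -58256/729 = -79.91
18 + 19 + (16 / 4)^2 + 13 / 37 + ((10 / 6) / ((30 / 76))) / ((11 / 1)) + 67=442253 / 3663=120.74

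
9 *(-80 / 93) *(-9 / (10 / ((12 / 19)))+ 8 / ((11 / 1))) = -7968 / 6479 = -1.23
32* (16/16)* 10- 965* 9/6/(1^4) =-2255/2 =-1127.50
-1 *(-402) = 402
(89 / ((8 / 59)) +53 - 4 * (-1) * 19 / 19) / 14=5707 / 112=50.96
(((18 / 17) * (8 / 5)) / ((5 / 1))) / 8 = 0.04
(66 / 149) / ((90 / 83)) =913 / 2235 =0.41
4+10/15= 14/3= 4.67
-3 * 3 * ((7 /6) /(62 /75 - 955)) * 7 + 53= 53.08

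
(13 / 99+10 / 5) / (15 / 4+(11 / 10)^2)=5275 / 12276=0.43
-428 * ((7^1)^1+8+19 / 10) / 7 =-36166 / 35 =-1033.31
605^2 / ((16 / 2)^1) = 366025 / 8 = 45753.12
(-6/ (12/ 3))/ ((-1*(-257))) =-3/ 514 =-0.01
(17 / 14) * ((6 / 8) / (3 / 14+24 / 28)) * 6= 51 / 10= 5.10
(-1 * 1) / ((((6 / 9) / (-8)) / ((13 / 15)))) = 52 / 5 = 10.40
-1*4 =-4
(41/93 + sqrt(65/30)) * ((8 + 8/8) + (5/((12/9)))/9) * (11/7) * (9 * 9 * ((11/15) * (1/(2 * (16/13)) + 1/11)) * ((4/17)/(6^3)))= 254815/1214208 + 6215 * sqrt(78)/78336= 0.91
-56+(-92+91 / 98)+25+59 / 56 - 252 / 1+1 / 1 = -20833 / 56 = -372.02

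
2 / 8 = 1 / 4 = 0.25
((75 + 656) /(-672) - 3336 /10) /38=-1124551 /127680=-8.81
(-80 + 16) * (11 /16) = -44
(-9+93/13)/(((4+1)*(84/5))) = -0.02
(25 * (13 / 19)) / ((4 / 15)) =4875 / 76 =64.14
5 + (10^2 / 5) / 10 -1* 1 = 6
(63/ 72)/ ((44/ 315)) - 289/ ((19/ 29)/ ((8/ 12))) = -5774539/ 20064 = -287.81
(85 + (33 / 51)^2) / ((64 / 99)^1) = 1221957 / 9248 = 132.13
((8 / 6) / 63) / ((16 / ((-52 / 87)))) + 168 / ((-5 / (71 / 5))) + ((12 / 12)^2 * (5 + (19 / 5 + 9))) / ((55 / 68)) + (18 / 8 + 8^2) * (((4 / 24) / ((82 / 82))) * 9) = -12868698589 / 36174600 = -355.74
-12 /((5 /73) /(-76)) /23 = 66576 /115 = 578.92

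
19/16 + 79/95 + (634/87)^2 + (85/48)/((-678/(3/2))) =286639102987/5200205760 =55.12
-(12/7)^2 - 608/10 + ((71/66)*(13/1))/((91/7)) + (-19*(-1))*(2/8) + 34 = -23.91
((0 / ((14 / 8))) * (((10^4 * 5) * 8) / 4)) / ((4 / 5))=0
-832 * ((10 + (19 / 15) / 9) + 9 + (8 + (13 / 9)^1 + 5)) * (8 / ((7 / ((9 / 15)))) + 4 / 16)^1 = -123542432 / 4725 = -26146.55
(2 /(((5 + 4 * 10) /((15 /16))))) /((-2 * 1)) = -1 /48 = -0.02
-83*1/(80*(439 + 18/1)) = -83/36560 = -0.00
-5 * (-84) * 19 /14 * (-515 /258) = -1137.79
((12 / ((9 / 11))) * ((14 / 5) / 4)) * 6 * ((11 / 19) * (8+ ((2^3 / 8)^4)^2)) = 320.97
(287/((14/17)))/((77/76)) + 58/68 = 902757/2618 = 344.83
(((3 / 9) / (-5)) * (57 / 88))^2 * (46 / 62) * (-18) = -74727 / 3000800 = -0.02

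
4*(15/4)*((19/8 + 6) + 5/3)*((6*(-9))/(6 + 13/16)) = -130140/109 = -1193.94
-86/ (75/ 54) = -1548/ 25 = -61.92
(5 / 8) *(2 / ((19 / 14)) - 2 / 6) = 325 / 456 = 0.71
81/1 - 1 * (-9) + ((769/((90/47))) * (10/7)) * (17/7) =654121/441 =1483.27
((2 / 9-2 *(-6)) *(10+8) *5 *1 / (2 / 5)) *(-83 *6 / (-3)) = 456500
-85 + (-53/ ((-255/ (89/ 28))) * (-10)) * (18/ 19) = -91.26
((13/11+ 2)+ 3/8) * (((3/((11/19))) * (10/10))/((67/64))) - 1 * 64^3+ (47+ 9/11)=-2124671018/8107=-262078.58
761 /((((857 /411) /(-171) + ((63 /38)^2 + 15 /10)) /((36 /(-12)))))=-12194315748 /22628233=-538.90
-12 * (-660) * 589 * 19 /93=953040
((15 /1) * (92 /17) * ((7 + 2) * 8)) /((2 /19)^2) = 8967240 /17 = 527484.71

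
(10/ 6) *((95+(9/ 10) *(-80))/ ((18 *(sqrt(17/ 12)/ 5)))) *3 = 575 *sqrt(51)/ 153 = 26.84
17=17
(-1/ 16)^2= 1/ 256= 0.00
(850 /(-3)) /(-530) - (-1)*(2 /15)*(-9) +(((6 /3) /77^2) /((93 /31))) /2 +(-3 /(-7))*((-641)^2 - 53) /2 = 138317552718 /1571185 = 88033.91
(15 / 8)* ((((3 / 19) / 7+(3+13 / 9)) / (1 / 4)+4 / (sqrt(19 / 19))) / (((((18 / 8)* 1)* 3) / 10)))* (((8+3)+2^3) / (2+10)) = 96.18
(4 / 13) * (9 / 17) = 36 / 221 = 0.16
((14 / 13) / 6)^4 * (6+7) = 2401 / 177957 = 0.01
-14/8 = -7/4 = -1.75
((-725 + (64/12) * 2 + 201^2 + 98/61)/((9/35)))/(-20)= -25420339/3294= -7717.16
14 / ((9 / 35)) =490 / 9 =54.44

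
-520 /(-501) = 520 /501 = 1.04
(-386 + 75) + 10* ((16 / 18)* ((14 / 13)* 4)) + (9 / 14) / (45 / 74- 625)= -10319879506 / 37841895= -272.71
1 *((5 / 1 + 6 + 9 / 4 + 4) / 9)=23 / 12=1.92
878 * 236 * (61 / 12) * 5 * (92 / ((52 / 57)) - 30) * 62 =300729776740 / 13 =23133059749.23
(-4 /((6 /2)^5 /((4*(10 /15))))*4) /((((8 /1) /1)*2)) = -0.01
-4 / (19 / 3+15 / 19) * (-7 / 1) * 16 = 62.90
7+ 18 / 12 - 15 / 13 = 191 / 26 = 7.35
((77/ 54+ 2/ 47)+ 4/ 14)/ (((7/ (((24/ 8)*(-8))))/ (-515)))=64199900/ 20727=3097.40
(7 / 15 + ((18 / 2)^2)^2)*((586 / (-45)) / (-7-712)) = 57675292 / 485325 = 118.84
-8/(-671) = 8/671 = 0.01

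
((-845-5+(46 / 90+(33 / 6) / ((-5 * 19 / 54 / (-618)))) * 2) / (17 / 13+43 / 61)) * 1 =511078984 / 341145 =1498.13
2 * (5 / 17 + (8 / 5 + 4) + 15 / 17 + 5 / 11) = 14.46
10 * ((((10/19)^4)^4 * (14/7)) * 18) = 0.01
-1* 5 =-5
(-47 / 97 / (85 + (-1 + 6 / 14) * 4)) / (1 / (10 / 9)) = -3290 / 505467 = -0.01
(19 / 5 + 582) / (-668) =-2929 / 3340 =-0.88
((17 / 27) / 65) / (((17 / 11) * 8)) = 11 / 14040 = 0.00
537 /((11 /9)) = 4833 /11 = 439.36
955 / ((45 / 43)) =8213 / 9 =912.56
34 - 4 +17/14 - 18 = 185/14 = 13.21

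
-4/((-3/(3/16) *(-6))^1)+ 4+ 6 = 239/24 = 9.96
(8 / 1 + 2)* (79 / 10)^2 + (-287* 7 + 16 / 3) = -41387 / 30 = -1379.57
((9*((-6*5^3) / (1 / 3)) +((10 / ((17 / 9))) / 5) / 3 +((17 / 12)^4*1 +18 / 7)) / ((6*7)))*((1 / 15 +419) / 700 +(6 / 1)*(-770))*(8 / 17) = 173059245136973023 / 165173904000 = 1047739.63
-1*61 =-61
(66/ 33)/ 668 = 1/ 334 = 0.00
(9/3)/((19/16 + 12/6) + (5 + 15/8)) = 48/161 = 0.30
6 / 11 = 0.55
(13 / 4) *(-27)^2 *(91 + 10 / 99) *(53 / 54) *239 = 4455503247 / 88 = 50630718.72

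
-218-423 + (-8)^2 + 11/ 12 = -576.08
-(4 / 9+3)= -31 / 9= -3.44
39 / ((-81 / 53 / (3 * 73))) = -50297 / 9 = -5588.56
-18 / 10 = -9 / 5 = -1.80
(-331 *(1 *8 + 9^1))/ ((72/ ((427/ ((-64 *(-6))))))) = -2402729/ 27648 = -86.90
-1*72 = -72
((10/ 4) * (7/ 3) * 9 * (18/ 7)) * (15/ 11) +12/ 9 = 185.42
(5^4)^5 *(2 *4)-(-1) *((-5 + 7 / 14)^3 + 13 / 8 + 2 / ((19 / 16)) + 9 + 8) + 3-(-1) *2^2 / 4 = 28991699218747461 / 38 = 762939453124933.18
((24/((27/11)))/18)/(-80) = -11/1620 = -0.01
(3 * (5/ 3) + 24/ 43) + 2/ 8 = 5.81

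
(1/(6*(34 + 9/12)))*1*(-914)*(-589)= 1076692/417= 2582.00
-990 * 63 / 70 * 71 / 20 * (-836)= 13221549 / 5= 2644309.80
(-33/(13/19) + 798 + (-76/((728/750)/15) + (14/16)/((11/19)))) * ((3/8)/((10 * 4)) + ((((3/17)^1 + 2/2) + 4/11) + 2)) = -20564937907/13691392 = -1502.03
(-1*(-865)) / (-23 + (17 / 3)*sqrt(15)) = -59685 / 142-14705*sqrt(15) / 142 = -821.39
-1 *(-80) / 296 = 10 / 37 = 0.27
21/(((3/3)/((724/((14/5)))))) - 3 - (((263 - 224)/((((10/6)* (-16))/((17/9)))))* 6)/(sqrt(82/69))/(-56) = 5427 - 663* sqrt(5658)/183680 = 5426.73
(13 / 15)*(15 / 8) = 13 / 8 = 1.62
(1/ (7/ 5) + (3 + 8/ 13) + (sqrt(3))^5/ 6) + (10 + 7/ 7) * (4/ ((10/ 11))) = 3 * sqrt(3)/ 2 + 23992/ 455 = 55.33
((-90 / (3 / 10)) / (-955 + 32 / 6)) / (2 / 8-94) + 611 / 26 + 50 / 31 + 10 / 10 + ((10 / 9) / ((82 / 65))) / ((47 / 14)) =403942527397 / 15317164170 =26.37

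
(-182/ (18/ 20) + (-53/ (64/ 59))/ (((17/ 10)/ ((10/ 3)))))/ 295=-145913/ 144432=-1.01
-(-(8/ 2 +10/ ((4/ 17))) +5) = 83/ 2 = 41.50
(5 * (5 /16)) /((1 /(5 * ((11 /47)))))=1375 /752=1.83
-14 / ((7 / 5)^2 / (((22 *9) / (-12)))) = 825 / 7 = 117.86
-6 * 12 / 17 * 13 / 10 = -468 / 85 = -5.51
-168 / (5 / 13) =-436.80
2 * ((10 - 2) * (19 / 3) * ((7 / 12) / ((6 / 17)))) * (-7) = -31654 / 27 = -1172.37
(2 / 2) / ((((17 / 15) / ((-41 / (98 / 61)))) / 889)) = -4764405 / 238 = -20018.51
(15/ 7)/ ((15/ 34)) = 34/ 7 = 4.86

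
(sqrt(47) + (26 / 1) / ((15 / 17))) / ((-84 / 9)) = -221 / 70 - 3 * sqrt(47) / 28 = -3.89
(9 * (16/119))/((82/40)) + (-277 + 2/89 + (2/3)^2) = -1078406257/3908079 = -275.94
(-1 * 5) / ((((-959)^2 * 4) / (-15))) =75 / 3678724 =0.00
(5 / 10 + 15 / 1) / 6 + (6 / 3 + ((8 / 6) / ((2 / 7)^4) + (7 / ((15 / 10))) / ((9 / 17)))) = 213.48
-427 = -427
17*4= 68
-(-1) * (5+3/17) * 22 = 1936/17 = 113.88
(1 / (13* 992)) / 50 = 1 / 644800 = 0.00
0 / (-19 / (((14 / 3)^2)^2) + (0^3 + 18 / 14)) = 0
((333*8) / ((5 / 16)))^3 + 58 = 619516098830.99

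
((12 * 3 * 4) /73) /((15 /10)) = 96 /73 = 1.32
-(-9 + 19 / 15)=116 / 15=7.73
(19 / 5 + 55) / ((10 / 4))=588 / 25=23.52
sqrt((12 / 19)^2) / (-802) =-6 / 7619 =-0.00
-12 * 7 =-84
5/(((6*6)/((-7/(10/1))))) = -7/72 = -0.10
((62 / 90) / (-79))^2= 961 / 12638025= 0.00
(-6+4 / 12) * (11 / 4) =-187 / 12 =-15.58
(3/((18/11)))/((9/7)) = 1.43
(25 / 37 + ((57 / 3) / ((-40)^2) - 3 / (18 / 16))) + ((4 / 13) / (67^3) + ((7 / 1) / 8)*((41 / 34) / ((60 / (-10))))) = -25439082183143 / 11804827444800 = -2.15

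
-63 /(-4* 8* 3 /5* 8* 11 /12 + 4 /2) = 315 /694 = 0.45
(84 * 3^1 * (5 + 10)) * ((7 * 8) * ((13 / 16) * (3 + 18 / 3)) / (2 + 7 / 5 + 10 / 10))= 3869775 / 11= 351797.73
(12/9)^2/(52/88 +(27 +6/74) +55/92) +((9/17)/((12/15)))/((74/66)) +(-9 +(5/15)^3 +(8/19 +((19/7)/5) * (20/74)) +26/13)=-18305412326713/3187939049820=-5.74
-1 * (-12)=12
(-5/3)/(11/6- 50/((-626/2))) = -3130/3743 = -0.84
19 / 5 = 3.80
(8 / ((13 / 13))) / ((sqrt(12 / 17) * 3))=3.17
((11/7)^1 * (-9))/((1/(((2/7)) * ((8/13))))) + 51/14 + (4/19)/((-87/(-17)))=2521501/2105922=1.20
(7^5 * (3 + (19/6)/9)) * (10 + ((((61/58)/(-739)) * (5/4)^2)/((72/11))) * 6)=250295994773755/444393216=563230.91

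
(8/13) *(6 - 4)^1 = 1.23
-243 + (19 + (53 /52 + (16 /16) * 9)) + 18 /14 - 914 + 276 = -309653 /364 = -850.70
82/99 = 0.83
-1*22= -22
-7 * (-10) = 70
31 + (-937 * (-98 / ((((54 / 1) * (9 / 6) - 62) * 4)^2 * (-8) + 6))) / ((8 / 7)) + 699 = 134588449 / 184808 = 728.26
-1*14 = -14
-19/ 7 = -2.71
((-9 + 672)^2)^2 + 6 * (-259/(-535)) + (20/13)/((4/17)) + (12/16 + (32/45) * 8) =48378650388415721/250380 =193220905776.88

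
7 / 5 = 1.40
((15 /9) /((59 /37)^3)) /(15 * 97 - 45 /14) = 709142 /2504596905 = 0.00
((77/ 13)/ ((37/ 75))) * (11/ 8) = 63525/ 3848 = 16.51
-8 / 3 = -2.67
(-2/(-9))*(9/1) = 2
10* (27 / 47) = 270 / 47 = 5.74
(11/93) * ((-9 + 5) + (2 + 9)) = 77/93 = 0.83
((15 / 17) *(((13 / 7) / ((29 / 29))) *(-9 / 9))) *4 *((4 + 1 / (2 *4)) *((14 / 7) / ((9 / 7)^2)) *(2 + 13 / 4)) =-35035 / 204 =-171.74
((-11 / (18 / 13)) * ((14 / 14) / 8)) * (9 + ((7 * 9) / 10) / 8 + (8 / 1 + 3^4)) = -1130129 / 11520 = -98.10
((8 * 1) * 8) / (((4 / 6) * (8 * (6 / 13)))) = 26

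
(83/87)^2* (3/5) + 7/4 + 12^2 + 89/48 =29902649/201840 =148.15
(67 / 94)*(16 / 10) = 268 / 235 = 1.14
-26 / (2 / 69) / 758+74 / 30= 14591 / 11370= 1.28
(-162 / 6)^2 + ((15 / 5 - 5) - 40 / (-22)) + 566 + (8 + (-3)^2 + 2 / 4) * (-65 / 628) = 17864183 / 13816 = 1293.01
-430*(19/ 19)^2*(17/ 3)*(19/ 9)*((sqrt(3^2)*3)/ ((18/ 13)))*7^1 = -6319495/ 27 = -234055.37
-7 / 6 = -1.17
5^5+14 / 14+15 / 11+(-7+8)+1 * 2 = 34434 / 11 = 3130.36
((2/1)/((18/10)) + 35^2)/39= 11035/351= 31.44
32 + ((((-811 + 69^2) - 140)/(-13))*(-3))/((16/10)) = 30239/52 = 581.52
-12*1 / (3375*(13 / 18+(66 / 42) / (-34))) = -119 / 22625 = -0.01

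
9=9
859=859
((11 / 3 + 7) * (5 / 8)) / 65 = 4 / 39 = 0.10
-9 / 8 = -1.12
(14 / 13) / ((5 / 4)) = 56 / 65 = 0.86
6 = 6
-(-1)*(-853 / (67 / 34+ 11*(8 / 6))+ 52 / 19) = -1564870 / 32243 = -48.53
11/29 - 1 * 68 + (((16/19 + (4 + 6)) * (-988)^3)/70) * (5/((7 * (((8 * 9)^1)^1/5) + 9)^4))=-1341757478729327/18441040248603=-72.76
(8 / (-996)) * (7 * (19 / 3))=-266 / 747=-0.36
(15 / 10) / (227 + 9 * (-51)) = -3 / 464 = -0.01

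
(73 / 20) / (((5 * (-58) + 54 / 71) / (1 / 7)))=-5183 / 2875040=-0.00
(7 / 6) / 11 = 7 / 66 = 0.11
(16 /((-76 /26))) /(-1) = 104 /19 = 5.47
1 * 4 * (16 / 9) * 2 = 128 / 9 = 14.22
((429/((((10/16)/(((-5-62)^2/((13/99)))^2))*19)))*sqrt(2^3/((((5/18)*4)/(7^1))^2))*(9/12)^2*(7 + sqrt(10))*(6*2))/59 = 22172662637572986*sqrt(2)*(sqrt(10) + 7)/364325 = 874651268267.12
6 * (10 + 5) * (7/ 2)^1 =315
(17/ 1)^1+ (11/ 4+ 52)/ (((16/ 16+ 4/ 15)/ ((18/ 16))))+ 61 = 76989/ 608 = 126.63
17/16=1.06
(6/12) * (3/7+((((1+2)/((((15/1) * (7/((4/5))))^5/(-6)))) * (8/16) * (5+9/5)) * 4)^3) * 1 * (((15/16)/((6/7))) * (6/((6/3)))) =4662246702781482716090974490974735196381/6630750866178108751773834228515625000000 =0.70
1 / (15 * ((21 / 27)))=3 / 35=0.09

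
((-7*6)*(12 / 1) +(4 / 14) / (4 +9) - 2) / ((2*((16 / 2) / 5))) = -57555 / 364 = -158.12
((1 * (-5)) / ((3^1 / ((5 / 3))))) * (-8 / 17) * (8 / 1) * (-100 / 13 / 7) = -160000 / 13923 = -11.49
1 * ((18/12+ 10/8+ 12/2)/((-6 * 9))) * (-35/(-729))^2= -42875/114791256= -0.00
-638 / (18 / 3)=-319 / 3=-106.33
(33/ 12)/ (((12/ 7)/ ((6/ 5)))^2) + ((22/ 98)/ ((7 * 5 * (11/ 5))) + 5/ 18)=2010493/ 1234800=1.63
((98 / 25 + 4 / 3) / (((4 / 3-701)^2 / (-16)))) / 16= -1182 / 110145025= -0.00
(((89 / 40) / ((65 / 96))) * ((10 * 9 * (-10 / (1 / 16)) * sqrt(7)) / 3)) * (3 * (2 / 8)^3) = -9612 * sqrt(7) / 13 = -1956.23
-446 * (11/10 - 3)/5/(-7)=-4237/175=-24.21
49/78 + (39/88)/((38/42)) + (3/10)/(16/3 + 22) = 15092243/13367640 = 1.13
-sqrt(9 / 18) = -sqrt(2) / 2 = -0.71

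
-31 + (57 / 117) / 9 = -10862 / 351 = -30.95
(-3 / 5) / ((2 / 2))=-3 / 5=-0.60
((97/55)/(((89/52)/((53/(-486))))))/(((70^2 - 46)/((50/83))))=-0.00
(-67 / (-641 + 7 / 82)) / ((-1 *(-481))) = 5494 / 25278955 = 0.00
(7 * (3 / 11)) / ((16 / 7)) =147 / 176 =0.84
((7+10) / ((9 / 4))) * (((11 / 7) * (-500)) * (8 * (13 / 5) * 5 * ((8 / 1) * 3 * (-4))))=59270095.24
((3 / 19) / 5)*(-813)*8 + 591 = 36633 / 95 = 385.61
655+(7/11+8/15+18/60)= 43327/66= 656.47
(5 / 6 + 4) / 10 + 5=329 / 60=5.48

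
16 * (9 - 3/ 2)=120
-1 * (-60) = 60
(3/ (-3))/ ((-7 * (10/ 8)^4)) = 256/ 4375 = 0.06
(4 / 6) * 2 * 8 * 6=64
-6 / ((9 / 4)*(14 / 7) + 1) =-12 / 11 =-1.09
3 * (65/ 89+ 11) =3132/ 89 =35.19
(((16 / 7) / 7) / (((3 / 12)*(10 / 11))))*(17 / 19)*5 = 5984 / 931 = 6.43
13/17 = 0.76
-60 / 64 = -15 / 16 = -0.94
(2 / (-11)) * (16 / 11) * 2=-64 / 121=-0.53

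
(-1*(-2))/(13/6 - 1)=12/7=1.71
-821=-821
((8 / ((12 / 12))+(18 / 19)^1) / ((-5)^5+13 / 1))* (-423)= 1.22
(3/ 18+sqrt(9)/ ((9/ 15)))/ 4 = 31/ 24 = 1.29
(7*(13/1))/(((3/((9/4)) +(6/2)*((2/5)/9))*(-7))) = -195/22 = -8.86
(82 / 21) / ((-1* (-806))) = 41 / 8463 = 0.00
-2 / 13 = -0.15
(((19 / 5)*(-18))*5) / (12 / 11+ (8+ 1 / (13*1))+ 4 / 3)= -146718 / 4505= -32.57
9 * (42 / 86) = 189 / 43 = 4.40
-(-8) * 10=80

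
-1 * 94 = -94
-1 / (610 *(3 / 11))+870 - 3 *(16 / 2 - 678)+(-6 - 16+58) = 5336269 / 1830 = 2915.99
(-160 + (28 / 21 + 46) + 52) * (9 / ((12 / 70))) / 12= -265.42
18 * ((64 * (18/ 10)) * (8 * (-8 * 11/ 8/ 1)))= -912384/ 5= -182476.80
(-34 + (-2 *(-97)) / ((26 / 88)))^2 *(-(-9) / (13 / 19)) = 11202694956 / 2197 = 5099087.37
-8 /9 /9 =-8 /81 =-0.10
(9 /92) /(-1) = -9 /92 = -0.10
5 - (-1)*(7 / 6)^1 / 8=247 / 48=5.15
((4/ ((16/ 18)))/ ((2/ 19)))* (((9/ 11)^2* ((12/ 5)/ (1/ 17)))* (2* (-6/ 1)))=-8476812/ 605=-14011.26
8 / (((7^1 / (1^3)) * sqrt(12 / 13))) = 4 * sqrt(39) / 21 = 1.19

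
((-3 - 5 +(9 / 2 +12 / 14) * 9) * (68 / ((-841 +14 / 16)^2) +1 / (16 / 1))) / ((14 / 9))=229238543691 / 141658893376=1.62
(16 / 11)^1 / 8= 2 / 11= 0.18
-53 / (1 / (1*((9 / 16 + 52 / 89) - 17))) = 1196475 / 1424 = 840.22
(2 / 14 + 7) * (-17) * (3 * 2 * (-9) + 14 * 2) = 3157.14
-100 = -100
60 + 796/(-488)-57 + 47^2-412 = 219401/122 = 1798.37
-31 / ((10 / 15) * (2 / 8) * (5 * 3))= -12.40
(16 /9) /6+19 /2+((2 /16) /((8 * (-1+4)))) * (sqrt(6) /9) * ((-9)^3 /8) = 529 /54 - 27 * sqrt(6) /512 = 9.67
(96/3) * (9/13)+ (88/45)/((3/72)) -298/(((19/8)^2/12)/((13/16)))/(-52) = 5560712/70395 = 78.99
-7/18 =-0.39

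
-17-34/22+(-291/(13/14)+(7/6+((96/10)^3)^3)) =1160534930903132929/1675781250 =692533665.06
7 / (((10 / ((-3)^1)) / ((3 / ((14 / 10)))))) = -9 / 2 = -4.50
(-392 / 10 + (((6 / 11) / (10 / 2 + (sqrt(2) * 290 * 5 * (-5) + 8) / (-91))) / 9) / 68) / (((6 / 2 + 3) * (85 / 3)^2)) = -3296329829511 / 405033721229500 + 1885 * sqrt(2) / 1620134884918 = -0.01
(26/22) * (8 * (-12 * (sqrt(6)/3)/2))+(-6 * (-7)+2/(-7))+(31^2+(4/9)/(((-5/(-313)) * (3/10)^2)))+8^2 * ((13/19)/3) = 14289809/10773 - 208 * sqrt(6)/11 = 1280.13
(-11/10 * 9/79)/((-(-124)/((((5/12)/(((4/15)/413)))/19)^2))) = -2110791375/1810614272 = -1.17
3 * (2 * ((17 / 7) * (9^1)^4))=669222 / 7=95603.14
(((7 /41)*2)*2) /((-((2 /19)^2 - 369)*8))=2527 /10922810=0.00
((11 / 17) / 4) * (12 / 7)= 33 / 119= 0.28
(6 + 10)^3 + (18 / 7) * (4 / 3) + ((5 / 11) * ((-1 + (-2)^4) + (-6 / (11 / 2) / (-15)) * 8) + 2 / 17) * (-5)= 58509287 / 14399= 4063.43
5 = 5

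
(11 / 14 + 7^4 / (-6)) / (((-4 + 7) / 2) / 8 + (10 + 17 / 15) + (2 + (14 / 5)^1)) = -670960 / 27083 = -24.77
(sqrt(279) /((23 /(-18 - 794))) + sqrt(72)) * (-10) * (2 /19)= -120 * sqrt(2) /19 + 48720 * sqrt(31) /437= 611.80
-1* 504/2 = -252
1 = 1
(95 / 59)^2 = 2.59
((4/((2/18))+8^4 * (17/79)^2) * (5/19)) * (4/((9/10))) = 281684000/1067211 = 263.94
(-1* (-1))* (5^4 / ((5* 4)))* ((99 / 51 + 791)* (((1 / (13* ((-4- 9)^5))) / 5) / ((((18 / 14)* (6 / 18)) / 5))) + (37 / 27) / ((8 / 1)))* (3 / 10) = 75731723525 / 47264113728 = 1.60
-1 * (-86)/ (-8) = -43/ 4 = -10.75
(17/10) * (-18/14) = -153/70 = -2.19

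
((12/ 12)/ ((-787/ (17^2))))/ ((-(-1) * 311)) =-289/ 244757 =-0.00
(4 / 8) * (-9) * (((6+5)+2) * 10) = -585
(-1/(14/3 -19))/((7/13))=39/301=0.13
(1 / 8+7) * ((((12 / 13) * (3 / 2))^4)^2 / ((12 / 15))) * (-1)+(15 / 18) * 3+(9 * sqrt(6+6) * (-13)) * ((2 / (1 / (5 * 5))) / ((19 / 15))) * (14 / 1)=-224099.33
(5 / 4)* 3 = 3.75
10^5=100000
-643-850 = -1493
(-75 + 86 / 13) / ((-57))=1.20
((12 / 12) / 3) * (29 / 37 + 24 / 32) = 227 / 444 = 0.51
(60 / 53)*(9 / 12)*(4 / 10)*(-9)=-162 / 53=-3.06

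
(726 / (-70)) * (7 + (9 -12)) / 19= -1452 / 665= -2.18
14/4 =3.50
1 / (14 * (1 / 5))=5 / 14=0.36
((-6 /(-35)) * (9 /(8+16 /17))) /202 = 459 /537320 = 0.00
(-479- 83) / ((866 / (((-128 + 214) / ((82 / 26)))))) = -314158 / 17753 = -17.70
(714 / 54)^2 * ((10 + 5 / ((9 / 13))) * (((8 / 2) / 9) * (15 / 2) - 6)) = -17559640 / 2187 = -8029.10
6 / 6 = 1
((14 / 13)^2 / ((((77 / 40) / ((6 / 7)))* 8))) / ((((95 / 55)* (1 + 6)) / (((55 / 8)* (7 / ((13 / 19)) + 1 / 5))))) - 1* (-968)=282962438 / 292201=968.38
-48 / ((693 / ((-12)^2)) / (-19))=14592 / 77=189.51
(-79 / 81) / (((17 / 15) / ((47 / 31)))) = -18565 / 14229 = -1.30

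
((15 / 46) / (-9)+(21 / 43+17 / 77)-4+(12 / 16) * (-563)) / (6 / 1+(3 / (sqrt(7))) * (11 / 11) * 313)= 388907657 / 19179002502-121728096641 * sqrt(7) / 268506035028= -1.18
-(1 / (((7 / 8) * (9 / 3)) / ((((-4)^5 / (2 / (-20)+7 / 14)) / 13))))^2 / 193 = -29.16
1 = 1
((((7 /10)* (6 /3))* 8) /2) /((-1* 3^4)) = -28 /405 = -0.07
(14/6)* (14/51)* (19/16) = 931/1224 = 0.76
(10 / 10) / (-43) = -0.02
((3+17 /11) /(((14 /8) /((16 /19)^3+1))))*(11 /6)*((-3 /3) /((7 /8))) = -1252000 /144039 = -8.69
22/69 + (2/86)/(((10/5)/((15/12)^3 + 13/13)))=134129/379776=0.35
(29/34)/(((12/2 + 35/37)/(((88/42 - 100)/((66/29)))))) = -62234/11781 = -5.28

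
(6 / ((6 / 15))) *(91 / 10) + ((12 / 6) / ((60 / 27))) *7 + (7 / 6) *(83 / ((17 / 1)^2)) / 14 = 2476567 / 17340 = 142.82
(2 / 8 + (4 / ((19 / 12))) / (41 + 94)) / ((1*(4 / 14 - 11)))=-6433 / 256500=-0.03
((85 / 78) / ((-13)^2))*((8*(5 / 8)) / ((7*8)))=425 / 738192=0.00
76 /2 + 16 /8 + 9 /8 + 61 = 102.12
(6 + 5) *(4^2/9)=176/9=19.56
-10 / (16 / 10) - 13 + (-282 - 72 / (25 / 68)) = -49709 / 100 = -497.09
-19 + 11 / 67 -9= -1865 / 67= -27.84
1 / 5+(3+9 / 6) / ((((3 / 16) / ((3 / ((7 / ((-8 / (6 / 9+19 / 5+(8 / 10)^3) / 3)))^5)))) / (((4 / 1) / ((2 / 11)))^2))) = 207011700825136896349 / 1906258504125684481745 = 0.11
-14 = -14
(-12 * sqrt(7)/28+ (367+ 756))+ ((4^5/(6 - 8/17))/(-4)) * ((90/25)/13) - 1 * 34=3287727/3055 - 3 * sqrt(7)/7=1075.05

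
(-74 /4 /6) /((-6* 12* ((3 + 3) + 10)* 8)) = 37 /110592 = 0.00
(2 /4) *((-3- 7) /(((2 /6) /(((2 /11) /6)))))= -5 /11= -0.45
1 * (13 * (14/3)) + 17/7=1325/21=63.10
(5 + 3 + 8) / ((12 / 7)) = 28 / 3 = 9.33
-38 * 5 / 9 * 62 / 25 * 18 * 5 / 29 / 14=-2356 / 203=-11.61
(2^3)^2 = 64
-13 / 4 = -3.25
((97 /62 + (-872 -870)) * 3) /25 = -323721 /1550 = -208.85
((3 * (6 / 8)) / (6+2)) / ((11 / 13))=117 / 352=0.33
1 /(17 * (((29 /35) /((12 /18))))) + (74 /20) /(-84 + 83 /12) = -124 /184875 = -0.00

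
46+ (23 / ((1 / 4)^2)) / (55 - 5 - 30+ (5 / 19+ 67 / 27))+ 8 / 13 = 2381250 / 37921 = 62.80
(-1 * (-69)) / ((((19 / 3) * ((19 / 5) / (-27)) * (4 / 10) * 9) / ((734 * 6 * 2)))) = -68372100 / 361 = -189396.40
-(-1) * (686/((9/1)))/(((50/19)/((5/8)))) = 18.10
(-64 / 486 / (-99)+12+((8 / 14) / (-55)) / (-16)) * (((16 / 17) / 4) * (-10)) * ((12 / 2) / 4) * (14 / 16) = -40422427 / 1090584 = -37.06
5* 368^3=249180160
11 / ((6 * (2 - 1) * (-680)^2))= 11 / 2774400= 0.00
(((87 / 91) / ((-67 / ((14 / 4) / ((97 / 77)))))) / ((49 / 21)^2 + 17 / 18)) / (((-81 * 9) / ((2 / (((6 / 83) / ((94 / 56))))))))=0.00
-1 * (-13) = 13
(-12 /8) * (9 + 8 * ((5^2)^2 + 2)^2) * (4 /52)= -9435123 /26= -362889.35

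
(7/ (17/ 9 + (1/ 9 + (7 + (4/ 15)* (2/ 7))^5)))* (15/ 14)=191442234375/ 452921585486386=0.00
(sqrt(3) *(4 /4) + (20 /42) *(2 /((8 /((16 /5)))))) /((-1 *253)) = -sqrt(3) /253 - 8 /5313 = -0.01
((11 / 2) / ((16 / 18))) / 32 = 99 / 512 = 0.19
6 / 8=3 / 4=0.75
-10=-10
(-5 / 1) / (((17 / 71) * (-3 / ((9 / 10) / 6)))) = 71 / 68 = 1.04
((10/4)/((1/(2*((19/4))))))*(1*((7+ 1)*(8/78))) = 19.49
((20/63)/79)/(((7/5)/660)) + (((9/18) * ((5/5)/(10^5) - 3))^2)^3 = 9873707683870973228995677529096611613/743232000000000000000000000000000000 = 13.28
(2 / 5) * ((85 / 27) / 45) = 34 / 1215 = 0.03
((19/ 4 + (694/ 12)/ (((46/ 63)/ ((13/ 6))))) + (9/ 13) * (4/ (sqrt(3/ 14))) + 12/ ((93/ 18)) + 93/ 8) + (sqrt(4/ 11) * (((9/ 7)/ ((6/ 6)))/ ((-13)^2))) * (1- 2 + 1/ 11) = -180 * sqrt(11)/ 143143 + 12 * sqrt(42)/ 13 + 542769/ 2852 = 196.29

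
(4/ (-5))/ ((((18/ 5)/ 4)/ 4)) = -32/ 9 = -3.56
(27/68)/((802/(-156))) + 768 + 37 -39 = 10442591/13634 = 765.92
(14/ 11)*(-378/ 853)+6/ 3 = 13474/ 9383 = 1.44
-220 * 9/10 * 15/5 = -594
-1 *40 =-40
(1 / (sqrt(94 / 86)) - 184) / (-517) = 184 / 517 - sqrt(2021) / 24299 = 0.35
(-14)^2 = 196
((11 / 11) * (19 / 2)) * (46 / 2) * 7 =3059 / 2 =1529.50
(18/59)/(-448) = -9/13216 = -0.00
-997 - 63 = -1060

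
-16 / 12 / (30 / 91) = -182 / 45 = -4.04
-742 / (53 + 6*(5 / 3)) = -106 / 9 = -11.78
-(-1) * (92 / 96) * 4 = 23 / 6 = 3.83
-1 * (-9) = 9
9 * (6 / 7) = 54 / 7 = 7.71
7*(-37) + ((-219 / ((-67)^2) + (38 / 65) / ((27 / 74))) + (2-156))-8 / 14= -22721703464 / 55147365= -412.02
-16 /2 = -8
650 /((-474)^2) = 325 /112338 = 0.00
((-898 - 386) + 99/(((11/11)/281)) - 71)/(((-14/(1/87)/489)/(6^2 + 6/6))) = -79802192/203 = -393114.25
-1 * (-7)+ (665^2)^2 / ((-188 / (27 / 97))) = -289548121.26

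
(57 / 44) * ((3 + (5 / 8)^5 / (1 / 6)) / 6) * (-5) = -5560065 / 1441792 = -3.86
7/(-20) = -7/20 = -0.35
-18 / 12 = -3 / 2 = -1.50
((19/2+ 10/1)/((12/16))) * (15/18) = 65/3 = 21.67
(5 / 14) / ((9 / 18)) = 5 / 7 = 0.71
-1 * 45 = -45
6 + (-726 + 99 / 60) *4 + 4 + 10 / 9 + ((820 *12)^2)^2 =421883856691070117 / 45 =9375196815357113.71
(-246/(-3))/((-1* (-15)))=5.47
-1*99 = -99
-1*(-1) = 1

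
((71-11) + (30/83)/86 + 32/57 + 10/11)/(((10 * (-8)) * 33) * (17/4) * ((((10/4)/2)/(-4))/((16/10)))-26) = 4402105696/155061311559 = 0.03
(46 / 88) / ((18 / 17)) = 391 / 792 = 0.49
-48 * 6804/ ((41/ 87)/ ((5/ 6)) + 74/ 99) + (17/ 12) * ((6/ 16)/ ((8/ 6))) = -18752882601/ 75392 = -248738.36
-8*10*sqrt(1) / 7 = -80 / 7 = -11.43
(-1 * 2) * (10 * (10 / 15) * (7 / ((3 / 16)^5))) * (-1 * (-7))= -2055208960 / 729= -2819216.68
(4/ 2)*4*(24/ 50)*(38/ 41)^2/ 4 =34656/ 42025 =0.82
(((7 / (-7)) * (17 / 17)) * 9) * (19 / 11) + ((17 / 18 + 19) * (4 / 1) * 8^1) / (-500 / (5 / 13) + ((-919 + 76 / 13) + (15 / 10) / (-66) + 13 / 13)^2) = -418300112908619 / 26909524226475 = -15.54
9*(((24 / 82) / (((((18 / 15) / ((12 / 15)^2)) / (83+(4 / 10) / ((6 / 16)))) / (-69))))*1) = -8352864 / 1025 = -8149.14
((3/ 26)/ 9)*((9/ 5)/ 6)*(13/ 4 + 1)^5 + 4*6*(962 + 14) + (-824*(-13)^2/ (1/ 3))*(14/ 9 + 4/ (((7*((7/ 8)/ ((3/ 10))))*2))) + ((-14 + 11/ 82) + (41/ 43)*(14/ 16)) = -46047826919912407/ 68999024640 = -667369.24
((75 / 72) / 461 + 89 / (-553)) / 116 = -970871 / 709733472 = -0.00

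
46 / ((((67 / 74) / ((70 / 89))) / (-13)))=-3097640 / 5963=-519.48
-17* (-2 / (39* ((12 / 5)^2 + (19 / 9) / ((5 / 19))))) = 2550 / 40313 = 0.06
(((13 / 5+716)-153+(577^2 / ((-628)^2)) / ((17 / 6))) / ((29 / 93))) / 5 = 362.96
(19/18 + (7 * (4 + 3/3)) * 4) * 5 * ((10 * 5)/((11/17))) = 5395375/99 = 54498.74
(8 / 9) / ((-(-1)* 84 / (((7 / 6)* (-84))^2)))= 2744 / 27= 101.63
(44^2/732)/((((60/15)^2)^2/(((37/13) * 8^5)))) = 2292224/2379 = 963.52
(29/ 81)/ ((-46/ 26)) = -377/ 1863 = -0.20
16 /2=8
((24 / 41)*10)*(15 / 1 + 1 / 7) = 25440 / 287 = 88.64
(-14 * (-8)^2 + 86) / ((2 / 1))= -405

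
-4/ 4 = -1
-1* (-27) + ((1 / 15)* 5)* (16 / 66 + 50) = 4331 / 99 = 43.75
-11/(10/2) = -11/5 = -2.20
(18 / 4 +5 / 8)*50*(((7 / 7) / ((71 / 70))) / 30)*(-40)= -71750 / 213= -336.85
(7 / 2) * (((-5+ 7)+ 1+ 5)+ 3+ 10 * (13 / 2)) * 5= 1330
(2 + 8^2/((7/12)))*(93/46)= 1581/7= 225.86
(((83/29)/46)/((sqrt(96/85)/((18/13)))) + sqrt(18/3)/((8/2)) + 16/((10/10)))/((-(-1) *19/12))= 747 *sqrt(510)/329498 + 3 *sqrt(6)/19 + 192/19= 10.54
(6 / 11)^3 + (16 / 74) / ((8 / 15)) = 27957 / 49247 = 0.57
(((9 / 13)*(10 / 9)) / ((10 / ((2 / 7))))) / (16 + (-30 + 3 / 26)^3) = -2704 / 3281713519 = -0.00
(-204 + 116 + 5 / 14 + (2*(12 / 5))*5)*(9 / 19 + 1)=-1782 / 19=-93.79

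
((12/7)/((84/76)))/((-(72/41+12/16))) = -12464/20139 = -0.62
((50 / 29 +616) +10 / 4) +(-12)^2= 44325 / 58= 764.22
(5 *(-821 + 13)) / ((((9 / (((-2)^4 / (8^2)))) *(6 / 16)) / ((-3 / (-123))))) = -8080 / 1107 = -7.30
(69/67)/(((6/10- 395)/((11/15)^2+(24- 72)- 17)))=83398/495465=0.17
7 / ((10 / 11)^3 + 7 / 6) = 55902 / 15317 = 3.65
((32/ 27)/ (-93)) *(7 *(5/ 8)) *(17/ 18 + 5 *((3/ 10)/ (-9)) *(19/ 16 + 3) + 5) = -52885/ 180792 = -0.29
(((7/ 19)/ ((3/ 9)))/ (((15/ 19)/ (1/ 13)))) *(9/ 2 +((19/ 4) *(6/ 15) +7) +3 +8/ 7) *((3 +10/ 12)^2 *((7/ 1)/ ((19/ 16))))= 9094568/ 55575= 163.64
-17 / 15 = -1.13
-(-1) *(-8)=-8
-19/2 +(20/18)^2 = -1339/162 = -8.27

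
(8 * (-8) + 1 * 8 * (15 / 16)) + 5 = -103 / 2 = -51.50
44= 44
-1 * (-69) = 69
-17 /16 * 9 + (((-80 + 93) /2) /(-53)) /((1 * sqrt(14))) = -153 /16 - 13 * sqrt(14) /1484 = -9.60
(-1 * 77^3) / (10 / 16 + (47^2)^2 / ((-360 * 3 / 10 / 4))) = 14087304 / 5576759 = 2.53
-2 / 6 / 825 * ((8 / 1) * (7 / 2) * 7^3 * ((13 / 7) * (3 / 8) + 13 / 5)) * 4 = -633178 / 12375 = -51.17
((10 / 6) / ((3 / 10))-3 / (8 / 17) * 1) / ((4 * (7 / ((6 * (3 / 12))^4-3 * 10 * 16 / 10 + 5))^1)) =35813 / 32256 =1.11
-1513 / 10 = -151.30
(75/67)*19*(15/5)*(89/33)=126825/737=172.08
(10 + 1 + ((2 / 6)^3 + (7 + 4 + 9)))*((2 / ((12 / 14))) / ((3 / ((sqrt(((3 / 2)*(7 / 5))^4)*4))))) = 287434 / 675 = 425.83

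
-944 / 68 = -236 / 17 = -13.88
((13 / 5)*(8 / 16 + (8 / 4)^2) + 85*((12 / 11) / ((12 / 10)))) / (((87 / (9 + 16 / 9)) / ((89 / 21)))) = 46.71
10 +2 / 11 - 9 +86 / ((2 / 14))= 6635 / 11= 603.18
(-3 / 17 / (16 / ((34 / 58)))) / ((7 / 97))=-291 / 3248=-0.09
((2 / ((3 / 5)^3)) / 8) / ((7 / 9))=125 / 84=1.49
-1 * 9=-9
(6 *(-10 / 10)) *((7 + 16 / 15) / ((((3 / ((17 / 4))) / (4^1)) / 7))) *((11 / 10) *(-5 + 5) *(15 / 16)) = 0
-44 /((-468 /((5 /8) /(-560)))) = -0.00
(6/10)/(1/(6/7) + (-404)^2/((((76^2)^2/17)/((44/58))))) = 0.49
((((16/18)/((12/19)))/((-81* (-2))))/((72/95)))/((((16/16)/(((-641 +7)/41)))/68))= -9727145/807003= -12.05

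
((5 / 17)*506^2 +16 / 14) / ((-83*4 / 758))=-1698184542 / 9877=-171933.23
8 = 8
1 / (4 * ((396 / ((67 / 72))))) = 67 / 114048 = 0.00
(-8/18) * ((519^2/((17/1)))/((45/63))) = -838012/85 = -9858.96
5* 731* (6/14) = 10965/7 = 1566.43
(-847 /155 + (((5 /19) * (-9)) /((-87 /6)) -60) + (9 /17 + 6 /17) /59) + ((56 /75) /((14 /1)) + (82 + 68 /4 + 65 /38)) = 91171727389 /2569836450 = 35.48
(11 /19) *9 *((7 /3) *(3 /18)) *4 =154 /19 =8.11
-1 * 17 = -17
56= 56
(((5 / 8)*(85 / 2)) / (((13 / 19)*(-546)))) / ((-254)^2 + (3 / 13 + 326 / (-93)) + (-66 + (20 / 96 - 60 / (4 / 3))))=-250325 / 226733963092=-0.00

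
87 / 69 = 29 / 23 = 1.26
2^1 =2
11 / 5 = 2.20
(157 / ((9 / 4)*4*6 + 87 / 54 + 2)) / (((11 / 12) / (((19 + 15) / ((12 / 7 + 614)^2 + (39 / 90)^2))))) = 2991038400 / 11218112346551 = 0.00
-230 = -230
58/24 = 29/12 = 2.42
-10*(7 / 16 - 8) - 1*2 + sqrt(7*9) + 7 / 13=3*sqrt(7) + 7713 / 104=82.10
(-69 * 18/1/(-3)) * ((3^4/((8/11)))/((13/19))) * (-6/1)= -10512909/26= -404342.65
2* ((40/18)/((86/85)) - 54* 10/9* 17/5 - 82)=-219664/387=-567.61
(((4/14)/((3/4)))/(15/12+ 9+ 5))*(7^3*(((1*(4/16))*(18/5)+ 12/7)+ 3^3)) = 77392/305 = 253.74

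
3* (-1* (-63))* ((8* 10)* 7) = 105840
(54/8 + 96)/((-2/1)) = -411/8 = -51.38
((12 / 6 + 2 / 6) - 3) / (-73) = 2 / 219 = 0.01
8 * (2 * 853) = 13648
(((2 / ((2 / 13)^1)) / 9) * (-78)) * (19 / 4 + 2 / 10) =-5577 / 10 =-557.70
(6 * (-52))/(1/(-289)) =90168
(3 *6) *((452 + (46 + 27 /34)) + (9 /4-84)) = 255231 /34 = 7506.79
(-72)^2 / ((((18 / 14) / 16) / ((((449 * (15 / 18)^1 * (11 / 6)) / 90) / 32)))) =15365.78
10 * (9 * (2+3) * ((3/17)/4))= 675/34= 19.85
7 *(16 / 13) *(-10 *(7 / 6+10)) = -37520 / 39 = -962.05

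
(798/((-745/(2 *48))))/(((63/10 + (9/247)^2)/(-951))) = 987724972416/63645797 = 15519.09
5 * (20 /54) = 50 /27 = 1.85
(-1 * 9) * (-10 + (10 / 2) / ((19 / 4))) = 1530 / 19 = 80.53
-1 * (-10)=10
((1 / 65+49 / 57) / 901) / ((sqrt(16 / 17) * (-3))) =-1621 * sqrt(17) / 20029230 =-0.00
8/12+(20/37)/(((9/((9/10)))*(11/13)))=892/1221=0.73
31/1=31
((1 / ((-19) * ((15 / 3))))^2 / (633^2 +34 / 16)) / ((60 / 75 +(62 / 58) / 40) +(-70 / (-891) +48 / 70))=11575872 / 66601089006410495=0.00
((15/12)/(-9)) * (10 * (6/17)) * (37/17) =-925/867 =-1.07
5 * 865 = 4325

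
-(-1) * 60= 60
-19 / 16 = -1.19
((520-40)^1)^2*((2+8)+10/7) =18432000/7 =2633142.86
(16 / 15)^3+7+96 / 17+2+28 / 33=10545577 / 631125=16.71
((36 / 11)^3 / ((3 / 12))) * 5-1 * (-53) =1003663 / 1331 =754.07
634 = 634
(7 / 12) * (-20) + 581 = 1708 / 3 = 569.33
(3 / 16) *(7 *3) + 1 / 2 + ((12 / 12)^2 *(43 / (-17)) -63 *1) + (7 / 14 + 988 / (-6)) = -183811 / 816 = -225.26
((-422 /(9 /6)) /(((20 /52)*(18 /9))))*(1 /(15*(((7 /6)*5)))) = -10972 /2625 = -4.18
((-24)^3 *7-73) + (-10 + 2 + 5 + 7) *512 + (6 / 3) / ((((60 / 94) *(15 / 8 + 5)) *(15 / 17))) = -94792.48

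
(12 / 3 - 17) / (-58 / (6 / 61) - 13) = 39 / 1808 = 0.02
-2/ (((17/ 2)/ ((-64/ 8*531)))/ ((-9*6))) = -917568/ 17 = -53974.59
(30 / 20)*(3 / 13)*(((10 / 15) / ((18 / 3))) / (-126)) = -1 / 3276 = -0.00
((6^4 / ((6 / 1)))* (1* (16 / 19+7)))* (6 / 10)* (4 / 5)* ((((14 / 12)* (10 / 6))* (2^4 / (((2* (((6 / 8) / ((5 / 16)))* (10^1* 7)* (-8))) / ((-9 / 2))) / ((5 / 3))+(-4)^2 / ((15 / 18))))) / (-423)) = -8344 / 52687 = -0.16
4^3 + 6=70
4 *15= 60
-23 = -23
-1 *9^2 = -81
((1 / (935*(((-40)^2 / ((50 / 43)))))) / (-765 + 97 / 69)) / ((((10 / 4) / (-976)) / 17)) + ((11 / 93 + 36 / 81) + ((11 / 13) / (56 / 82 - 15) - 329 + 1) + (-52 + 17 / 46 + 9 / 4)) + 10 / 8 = -11459955518862883457 / 30508886386321200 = -375.63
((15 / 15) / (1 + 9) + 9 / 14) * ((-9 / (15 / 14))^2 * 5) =6552 / 25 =262.08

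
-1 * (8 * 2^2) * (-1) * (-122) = -3904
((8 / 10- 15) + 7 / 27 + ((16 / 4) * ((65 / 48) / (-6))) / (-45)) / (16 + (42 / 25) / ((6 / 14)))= -225515 / 322704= -0.70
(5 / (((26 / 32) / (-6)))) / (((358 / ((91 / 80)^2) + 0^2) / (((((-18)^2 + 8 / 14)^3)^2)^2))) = -46115248031435242347056723633821622206464 / 252815347855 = -182406837332851460269414400000.00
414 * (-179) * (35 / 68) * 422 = -273636405 / 17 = -16096259.12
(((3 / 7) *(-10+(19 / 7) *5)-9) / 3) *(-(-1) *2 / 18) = -0.28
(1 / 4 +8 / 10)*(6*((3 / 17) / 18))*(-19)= -399 / 340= -1.17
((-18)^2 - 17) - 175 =132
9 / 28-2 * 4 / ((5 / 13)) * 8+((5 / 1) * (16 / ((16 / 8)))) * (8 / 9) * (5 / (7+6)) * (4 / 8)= -2608367 / 16380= -159.24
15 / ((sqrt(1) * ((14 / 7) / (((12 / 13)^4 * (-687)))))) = -106842240 / 28561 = -3740.84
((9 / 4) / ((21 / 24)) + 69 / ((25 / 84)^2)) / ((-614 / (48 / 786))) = -13677192 / 175949375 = -0.08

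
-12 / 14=-6 / 7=-0.86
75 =75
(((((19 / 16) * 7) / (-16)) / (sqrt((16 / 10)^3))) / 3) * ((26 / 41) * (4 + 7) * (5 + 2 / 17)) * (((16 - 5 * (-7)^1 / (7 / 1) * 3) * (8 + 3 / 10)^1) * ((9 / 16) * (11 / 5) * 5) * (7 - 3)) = -140494931577 * sqrt(10) / 22839296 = -19452.61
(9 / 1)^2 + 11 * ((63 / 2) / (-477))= 8509 / 106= 80.27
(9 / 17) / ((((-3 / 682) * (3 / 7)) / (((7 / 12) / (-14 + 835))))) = -16709 / 83742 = -0.20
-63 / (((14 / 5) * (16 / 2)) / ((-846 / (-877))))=-19035 / 7016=-2.71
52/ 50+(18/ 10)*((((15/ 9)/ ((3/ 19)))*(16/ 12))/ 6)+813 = 184109/ 225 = 818.26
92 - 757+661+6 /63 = -82 /21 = -3.90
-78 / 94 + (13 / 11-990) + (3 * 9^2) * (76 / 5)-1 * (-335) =7855691 / 2585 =3038.95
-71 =-71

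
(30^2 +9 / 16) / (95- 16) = 14409 / 1264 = 11.40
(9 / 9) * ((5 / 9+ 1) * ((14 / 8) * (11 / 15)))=539 / 270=2.00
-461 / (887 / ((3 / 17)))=-1383 / 15079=-0.09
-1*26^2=-676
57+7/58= 3313/58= 57.12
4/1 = 4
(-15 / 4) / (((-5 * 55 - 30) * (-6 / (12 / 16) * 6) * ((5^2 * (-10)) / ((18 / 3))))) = 3 / 488000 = 0.00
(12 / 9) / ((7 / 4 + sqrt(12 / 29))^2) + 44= 202371940 / 4531323 - 207872 * sqrt(87) / 4531323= 44.23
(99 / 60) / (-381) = -11 / 2540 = -0.00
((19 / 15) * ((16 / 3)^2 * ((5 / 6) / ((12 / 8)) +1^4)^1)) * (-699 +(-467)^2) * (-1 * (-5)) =14803389440 / 243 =60919298.11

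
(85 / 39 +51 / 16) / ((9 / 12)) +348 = 166213 / 468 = 355.16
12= 12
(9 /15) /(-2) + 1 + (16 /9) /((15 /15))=223 /90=2.48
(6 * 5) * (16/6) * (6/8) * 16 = 960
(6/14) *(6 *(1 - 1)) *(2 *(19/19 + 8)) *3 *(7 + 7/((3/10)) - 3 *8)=0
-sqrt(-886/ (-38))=-sqrt(8417)/ 19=-4.83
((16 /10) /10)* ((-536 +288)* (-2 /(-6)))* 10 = -1984 /15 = -132.27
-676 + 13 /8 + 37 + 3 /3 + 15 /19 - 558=-181425 /152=-1193.59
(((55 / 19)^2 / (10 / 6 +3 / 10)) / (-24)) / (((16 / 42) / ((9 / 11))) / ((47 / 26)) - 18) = 0.01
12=12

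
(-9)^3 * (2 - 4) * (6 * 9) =78732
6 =6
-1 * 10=-10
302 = 302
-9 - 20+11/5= -134/5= -26.80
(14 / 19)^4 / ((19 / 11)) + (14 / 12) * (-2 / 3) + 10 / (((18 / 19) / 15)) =3514911566 / 22284891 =157.73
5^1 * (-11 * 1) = -55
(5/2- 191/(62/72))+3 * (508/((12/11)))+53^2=247175/62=3986.69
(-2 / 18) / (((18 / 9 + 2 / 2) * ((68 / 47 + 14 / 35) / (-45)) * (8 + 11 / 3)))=235 / 3038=0.08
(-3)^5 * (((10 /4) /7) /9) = -135 /14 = -9.64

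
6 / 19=0.32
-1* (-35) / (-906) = -0.04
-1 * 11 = -11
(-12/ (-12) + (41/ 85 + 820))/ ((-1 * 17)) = -69826/ 1445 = -48.32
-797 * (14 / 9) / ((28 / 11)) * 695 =-338503.61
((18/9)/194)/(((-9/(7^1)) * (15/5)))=-7/2619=-0.00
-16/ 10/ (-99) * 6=16/ 165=0.10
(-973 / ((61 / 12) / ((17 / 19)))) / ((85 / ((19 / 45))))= -3892 / 4575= -0.85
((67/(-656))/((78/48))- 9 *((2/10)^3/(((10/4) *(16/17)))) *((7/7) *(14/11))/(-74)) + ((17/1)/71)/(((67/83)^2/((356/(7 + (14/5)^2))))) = 1122548548069550907/128254758226595000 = 8.75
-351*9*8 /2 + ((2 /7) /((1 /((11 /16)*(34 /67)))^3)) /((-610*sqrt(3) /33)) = -12636 - 71931233*sqrt(3) /328770050560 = -12636.00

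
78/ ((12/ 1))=13/ 2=6.50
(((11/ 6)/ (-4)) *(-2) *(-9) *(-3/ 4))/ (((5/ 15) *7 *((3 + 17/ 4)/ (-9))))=-2673/ 812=-3.29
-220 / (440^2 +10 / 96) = -2112 / 1858561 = -0.00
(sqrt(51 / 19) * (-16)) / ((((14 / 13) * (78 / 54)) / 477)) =-34344 * sqrt(969) / 133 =-8038.24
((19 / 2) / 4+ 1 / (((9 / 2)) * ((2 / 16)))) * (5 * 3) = 1495 / 24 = 62.29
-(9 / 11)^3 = -729 / 1331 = -0.55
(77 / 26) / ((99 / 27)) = 21 / 26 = 0.81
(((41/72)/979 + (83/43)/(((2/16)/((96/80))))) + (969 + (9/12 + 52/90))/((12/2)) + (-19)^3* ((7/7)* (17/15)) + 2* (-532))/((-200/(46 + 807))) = 41967729341243/1136619000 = 36923.30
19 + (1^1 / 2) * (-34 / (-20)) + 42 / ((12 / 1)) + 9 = 32.35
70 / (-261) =-70 / 261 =-0.27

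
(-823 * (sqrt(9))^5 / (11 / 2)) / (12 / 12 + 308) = -133326 / 1133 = -117.68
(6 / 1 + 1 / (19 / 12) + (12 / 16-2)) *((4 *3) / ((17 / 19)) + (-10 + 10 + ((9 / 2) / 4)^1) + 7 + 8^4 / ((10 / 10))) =229033865 / 10336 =22158.85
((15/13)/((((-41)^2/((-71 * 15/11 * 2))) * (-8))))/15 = 1065/961532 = 0.00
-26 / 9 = -2.89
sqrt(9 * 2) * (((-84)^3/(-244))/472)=55566 * sqrt(2)/3599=21.83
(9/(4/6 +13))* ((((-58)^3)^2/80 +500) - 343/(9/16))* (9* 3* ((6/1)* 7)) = 72849184963632/205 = 355361877871.38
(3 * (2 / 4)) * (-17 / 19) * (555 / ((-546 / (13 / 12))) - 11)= 1819 / 112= 16.24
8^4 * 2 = 8192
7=7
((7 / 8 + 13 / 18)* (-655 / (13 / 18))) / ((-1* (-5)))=-15065 / 52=-289.71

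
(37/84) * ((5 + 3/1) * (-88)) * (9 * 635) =-12405360/7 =-1772194.29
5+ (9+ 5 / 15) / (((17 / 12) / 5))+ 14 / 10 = 3344 / 85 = 39.34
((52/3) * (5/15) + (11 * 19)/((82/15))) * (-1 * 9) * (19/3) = -2508.54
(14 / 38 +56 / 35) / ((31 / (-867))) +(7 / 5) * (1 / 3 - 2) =-507002 / 8835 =-57.39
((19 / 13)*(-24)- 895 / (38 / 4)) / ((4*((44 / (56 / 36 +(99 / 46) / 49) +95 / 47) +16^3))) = -24349818703 / 3107986563838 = -0.01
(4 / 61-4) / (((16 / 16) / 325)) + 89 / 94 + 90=-6810511 / 5734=-1187.74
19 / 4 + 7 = 47 / 4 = 11.75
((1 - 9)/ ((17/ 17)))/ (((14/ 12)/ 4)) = -192/ 7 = -27.43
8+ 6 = 14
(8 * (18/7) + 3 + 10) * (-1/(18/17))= -3995/126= -31.71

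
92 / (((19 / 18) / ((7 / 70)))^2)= 7452 / 9025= 0.83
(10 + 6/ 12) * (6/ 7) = 9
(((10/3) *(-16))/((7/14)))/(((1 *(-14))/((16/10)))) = 256/21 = 12.19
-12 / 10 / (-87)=2 / 145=0.01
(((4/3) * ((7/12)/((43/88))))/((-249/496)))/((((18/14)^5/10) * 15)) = -10270287104/17070416361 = -0.60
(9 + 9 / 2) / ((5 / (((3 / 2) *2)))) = 81 / 10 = 8.10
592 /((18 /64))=18944 /9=2104.89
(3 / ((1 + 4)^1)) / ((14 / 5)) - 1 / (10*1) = 4 / 35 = 0.11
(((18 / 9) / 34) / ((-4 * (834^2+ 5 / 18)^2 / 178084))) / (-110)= 7212402 / 146561928361358015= 0.00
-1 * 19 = -19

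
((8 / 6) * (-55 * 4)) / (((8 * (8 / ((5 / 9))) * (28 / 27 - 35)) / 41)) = 11275 / 3668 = 3.07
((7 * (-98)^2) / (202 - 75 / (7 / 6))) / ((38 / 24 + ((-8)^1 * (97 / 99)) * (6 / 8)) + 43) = 5176556 / 410423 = 12.61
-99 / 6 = -33 / 2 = -16.50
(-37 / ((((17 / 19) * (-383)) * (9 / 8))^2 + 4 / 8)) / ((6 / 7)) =-2991968 / 10301563059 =-0.00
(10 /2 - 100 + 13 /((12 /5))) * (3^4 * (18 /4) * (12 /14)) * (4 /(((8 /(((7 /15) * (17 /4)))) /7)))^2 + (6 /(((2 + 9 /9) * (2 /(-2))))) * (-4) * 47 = -345163085 /256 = -1348293.30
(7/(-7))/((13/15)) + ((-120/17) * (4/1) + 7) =-4948/221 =-22.39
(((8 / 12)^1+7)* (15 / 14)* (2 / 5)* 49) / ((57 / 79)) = 223.14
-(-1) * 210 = 210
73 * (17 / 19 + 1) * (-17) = -2351.37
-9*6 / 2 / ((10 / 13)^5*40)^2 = -3722179279923 / 16000000000000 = -0.23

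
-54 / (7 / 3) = -162 / 7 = -23.14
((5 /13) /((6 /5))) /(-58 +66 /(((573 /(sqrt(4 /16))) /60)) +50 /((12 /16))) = 4775 /180596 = 0.03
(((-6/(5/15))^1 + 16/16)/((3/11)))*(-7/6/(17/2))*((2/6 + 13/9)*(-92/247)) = -5.67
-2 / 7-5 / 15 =-13 / 21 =-0.62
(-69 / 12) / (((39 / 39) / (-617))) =14191 / 4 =3547.75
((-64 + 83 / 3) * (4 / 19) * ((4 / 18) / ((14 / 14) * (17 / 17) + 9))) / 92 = -109 / 58995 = -0.00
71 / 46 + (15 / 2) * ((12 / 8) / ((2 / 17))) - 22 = 13831 / 184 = 75.17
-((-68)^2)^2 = -21381376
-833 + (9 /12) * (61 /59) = -832.22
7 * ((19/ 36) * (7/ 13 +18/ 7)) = 5377/ 468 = 11.49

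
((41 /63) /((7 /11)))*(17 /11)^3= 201433 /53361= 3.77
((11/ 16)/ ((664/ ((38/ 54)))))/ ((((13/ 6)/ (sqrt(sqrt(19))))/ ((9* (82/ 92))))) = 8569* 19^(1/ 4)/ 3176576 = 0.01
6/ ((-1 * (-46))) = 3/ 23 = 0.13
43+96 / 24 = 47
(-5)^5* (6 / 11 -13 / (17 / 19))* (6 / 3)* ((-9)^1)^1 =-147093750 / 187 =-786597.59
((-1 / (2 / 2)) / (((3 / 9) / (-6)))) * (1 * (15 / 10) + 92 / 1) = 1683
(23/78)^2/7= 529/42588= 0.01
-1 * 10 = -10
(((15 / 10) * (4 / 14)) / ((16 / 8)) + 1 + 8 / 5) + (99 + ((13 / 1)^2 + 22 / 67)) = 1271659 / 4690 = 271.14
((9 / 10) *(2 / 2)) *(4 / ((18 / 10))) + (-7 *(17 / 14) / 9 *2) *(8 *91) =-12358 / 9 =-1373.11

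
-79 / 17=-4.65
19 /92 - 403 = -37057 /92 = -402.79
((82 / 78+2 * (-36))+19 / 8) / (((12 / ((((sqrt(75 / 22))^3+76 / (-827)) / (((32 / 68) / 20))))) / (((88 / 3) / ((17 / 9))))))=22357775 / 64506 - 1215625 * sqrt(66) / 416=-23393.27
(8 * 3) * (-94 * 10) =-22560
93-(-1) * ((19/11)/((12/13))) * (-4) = 2822/33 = 85.52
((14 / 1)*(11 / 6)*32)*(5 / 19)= 12320 / 57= 216.14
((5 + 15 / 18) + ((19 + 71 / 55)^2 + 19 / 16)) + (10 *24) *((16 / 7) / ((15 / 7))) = 97972513 / 145200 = 674.74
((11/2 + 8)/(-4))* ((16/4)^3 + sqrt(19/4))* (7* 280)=-423360 - 6615* sqrt(19)/2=-437777.06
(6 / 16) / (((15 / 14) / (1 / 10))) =7 / 200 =0.04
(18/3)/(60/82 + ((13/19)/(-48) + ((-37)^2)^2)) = 224352/70078654939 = 0.00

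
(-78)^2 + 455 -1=6538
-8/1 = -8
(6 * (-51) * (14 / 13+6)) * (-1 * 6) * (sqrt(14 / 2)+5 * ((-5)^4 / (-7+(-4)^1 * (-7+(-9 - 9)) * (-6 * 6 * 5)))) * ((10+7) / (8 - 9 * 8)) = 560840625 / 936364 - 179469 * sqrt(7) / 52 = -8532.40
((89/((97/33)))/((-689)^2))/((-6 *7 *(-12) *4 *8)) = 979/247553709312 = 0.00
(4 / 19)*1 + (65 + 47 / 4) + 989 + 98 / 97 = 7865709 / 7372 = 1066.97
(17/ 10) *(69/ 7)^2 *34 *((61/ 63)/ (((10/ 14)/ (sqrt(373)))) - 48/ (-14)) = 33022296/ 1715 + 9325741 *sqrt(373)/ 1225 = 166283.53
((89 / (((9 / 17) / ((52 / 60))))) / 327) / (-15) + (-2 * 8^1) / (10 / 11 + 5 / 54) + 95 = 6224885524 / 78798825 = 79.00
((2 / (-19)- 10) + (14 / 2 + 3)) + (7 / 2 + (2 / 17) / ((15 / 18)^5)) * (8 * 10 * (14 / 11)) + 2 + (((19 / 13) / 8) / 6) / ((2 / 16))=67258443211 / 173208750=388.31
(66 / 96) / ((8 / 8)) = 11 / 16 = 0.69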